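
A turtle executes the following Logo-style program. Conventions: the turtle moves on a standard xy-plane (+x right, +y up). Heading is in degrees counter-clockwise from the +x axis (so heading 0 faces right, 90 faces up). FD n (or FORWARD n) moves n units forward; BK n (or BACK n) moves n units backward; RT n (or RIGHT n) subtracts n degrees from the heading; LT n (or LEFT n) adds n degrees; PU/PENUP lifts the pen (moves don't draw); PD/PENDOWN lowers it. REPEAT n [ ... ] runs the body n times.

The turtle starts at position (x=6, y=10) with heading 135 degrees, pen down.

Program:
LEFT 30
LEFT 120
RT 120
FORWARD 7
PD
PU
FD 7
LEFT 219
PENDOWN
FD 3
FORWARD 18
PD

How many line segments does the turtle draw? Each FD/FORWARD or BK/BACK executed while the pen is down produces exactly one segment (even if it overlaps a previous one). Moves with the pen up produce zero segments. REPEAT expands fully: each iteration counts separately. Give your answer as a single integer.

Executing turtle program step by step:
Start: pos=(6,10), heading=135, pen down
LT 30: heading 135 -> 165
LT 120: heading 165 -> 285
RT 120: heading 285 -> 165
FD 7: (6,10) -> (-0.761,11.812) [heading=165, draw]
PD: pen down
PU: pen up
FD 7: (-0.761,11.812) -> (-7.523,13.623) [heading=165, move]
LT 219: heading 165 -> 24
PD: pen down
FD 3: (-7.523,13.623) -> (-4.782,14.844) [heading=24, draw]
FD 18: (-4.782,14.844) -> (11.661,22.165) [heading=24, draw]
PD: pen down
Final: pos=(11.661,22.165), heading=24, 3 segment(s) drawn
Segments drawn: 3

Answer: 3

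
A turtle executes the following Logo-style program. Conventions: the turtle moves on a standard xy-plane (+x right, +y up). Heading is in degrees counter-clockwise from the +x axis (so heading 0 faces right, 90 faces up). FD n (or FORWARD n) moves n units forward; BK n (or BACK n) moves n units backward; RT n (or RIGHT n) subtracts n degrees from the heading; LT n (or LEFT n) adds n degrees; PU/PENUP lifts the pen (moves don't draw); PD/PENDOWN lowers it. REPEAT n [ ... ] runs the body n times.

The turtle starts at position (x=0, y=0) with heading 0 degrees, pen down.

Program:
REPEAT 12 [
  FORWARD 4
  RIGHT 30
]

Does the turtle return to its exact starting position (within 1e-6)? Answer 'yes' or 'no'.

Executing turtle program step by step:
Start: pos=(0,0), heading=0, pen down
REPEAT 12 [
  -- iteration 1/12 --
  FD 4: (0,0) -> (4,0) [heading=0, draw]
  RT 30: heading 0 -> 330
  -- iteration 2/12 --
  FD 4: (4,0) -> (7.464,-2) [heading=330, draw]
  RT 30: heading 330 -> 300
  -- iteration 3/12 --
  FD 4: (7.464,-2) -> (9.464,-5.464) [heading=300, draw]
  RT 30: heading 300 -> 270
  -- iteration 4/12 --
  FD 4: (9.464,-5.464) -> (9.464,-9.464) [heading=270, draw]
  RT 30: heading 270 -> 240
  -- iteration 5/12 --
  FD 4: (9.464,-9.464) -> (7.464,-12.928) [heading=240, draw]
  RT 30: heading 240 -> 210
  -- iteration 6/12 --
  FD 4: (7.464,-12.928) -> (4,-14.928) [heading=210, draw]
  RT 30: heading 210 -> 180
  -- iteration 7/12 --
  FD 4: (4,-14.928) -> (0,-14.928) [heading=180, draw]
  RT 30: heading 180 -> 150
  -- iteration 8/12 --
  FD 4: (0,-14.928) -> (-3.464,-12.928) [heading=150, draw]
  RT 30: heading 150 -> 120
  -- iteration 9/12 --
  FD 4: (-3.464,-12.928) -> (-5.464,-9.464) [heading=120, draw]
  RT 30: heading 120 -> 90
  -- iteration 10/12 --
  FD 4: (-5.464,-9.464) -> (-5.464,-5.464) [heading=90, draw]
  RT 30: heading 90 -> 60
  -- iteration 11/12 --
  FD 4: (-5.464,-5.464) -> (-3.464,-2) [heading=60, draw]
  RT 30: heading 60 -> 30
  -- iteration 12/12 --
  FD 4: (-3.464,-2) -> (0,0) [heading=30, draw]
  RT 30: heading 30 -> 0
]
Final: pos=(0,0), heading=0, 12 segment(s) drawn

Start position: (0, 0)
Final position: (0, 0)
Distance = 0; < 1e-6 -> CLOSED

Answer: yes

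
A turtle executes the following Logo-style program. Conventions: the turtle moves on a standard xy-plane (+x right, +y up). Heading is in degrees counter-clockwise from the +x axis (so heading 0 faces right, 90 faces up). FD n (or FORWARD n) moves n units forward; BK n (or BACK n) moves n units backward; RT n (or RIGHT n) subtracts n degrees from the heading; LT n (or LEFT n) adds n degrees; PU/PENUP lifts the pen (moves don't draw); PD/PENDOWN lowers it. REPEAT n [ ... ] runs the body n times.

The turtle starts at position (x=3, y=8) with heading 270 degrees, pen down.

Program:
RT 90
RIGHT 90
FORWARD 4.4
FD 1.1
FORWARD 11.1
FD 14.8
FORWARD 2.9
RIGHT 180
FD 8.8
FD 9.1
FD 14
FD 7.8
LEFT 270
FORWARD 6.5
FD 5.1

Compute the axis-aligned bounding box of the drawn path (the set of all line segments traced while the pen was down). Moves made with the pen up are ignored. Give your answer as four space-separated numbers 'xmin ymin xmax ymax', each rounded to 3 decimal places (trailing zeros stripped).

Answer: -8.6 2.6 3 42.3

Derivation:
Executing turtle program step by step:
Start: pos=(3,8), heading=270, pen down
RT 90: heading 270 -> 180
RT 90: heading 180 -> 90
FD 4.4: (3,8) -> (3,12.4) [heading=90, draw]
FD 1.1: (3,12.4) -> (3,13.5) [heading=90, draw]
FD 11.1: (3,13.5) -> (3,24.6) [heading=90, draw]
FD 14.8: (3,24.6) -> (3,39.4) [heading=90, draw]
FD 2.9: (3,39.4) -> (3,42.3) [heading=90, draw]
RT 180: heading 90 -> 270
FD 8.8: (3,42.3) -> (3,33.5) [heading=270, draw]
FD 9.1: (3,33.5) -> (3,24.4) [heading=270, draw]
FD 14: (3,24.4) -> (3,10.4) [heading=270, draw]
FD 7.8: (3,10.4) -> (3,2.6) [heading=270, draw]
LT 270: heading 270 -> 180
FD 6.5: (3,2.6) -> (-3.5,2.6) [heading=180, draw]
FD 5.1: (-3.5,2.6) -> (-8.6,2.6) [heading=180, draw]
Final: pos=(-8.6,2.6), heading=180, 11 segment(s) drawn

Segment endpoints: x in {-8.6, -3.5, 3, 3, 3, 3, 3, 3, 3, 3}, y in {2.6, 2.6, 2.6, 8, 10.4, 12.4, 13.5, 24.4, 24.6, 33.5, 39.4, 42.3}
xmin=-8.6, ymin=2.6, xmax=3, ymax=42.3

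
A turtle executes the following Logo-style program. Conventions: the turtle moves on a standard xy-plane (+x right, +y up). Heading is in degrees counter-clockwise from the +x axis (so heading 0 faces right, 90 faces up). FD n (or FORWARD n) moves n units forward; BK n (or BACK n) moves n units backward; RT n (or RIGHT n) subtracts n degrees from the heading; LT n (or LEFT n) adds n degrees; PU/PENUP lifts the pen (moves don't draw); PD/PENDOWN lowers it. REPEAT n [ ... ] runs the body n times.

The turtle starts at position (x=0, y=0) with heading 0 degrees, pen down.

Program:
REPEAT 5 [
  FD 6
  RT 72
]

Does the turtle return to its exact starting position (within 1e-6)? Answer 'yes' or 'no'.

Answer: yes

Derivation:
Executing turtle program step by step:
Start: pos=(0,0), heading=0, pen down
REPEAT 5 [
  -- iteration 1/5 --
  FD 6: (0,0) -> (6,0) [heading=0, draw]
  RT 72: heading 0 -> 288
  -- iteration 2/5 --
  FD 6: (6,0) -> (7.854,-5.706) [heading=288, draw]
  RT 72: heading 288 -> 216
  -- iteration 3/5 --
  FD 6: (7.854,-5.706) -> (3,-9.233) [heading=216, draw]
  RT 72: heading 216 -> 144
  -- iteration 4/5 --
  FD 6: (3,-9.233) -> (-1.854,-5.706) [heading=144, draw]
  RT 72: heading 144 -> 72
  -- iteration 5/5 --
  FD 6: (-1.854,-5.706) -> (0,0) [heading=72, draw]
  RT 72: heading 72 -> 0
]
Final: pos=(0,0), heading=0, 5 segment(s) drawn

Start position: (0, 0)
Final position: (0, 0)
Distance = 0; < 1e-6 -> CLOSED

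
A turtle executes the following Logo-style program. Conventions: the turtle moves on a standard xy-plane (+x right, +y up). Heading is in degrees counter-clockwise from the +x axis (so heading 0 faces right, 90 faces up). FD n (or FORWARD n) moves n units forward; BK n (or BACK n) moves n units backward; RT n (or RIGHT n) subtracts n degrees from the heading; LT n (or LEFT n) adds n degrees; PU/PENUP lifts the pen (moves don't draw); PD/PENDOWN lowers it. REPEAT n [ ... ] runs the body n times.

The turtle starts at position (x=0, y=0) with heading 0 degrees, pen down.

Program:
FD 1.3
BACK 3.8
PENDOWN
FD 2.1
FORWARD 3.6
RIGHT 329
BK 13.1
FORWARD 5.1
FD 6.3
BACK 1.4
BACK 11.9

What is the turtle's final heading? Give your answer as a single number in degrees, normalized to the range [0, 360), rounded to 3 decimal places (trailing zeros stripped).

Executing turtle program step by step:
Start: pos=(0,0), heading=0, pen down
FD 1.3: (0,0) -> (1.3,0) [heading=0, draw]
BK 3.8: (1.3,0) -> (-2.5,0) [heading=0, draw]
PD: pen down
FD 2.1: (-2.5,0) -> (-0.4,0) [heading=0, draw]
FD 3.6: (-0.4,0) -> (3.2,0) [heading=0, draw]
RT 329: heading 0 -> 31
BK 13.1: (3.2,0) -> (-8.029,-6.747) [heading=31, draw]
FD 5.1: (-8.029,-6.747) -> (-3.657,-4.12) [heading=31, draw]
FD 6.3: (-3.657,-4.12) -> (1.743,-0.876) [heading=31, draw]
BK 1.4: (1.743,-0.876) -> (0.543,-1.597) [heading=31, draw]
BK 11.9: (0.543,-1.597) -> (-9.658,-7.726) [heading=31, draw]
Final: pos=(-9.658,-7.726), heading=31, 9 segment(s) drawn

Answer: 31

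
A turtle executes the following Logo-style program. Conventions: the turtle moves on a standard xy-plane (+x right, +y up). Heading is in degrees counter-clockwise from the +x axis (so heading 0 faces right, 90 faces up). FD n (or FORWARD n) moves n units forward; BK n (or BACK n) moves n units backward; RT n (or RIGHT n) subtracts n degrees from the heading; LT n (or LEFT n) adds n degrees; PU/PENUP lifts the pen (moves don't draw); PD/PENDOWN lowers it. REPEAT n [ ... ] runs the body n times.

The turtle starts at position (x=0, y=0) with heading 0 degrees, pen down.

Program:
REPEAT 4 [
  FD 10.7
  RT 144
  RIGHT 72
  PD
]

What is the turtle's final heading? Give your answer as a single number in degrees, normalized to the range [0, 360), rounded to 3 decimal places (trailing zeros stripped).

Executing turtle program step by step:
Start: pos=(0,0), heading=0, pen down
REPEAT 4 [
  -- iteration 1/4 --
  FD 10.7: (0,0) -> (10.7,0) [heading=0, draw]
  RT 144: heading 0 -> 216
  RT 72: heading 216 -> 144
  PD: pen down
  -- iteration 2/4 --
  FD 10.7: (10.7,0) -> (2.044,6.289) [heading=144, draw]
  RT 144: heading 144 -> 0
  RT 72: heading 0 -> 288
  PD: pen down
  -- iteration 3/4 --
  FD 10.7: (2.044,6.289) -> (5.35,-3.887) [heading=288, draw]
  RT 144: heading 288 -> 144
  RT 72: heading 144 -> 72
  PD: pen down
  -- iteration 4/4 --
  FD 10.7: (5.35,-3.887) -> (8.656,6.289) [heading=72, draw]
  RT 144: heading 72 -> 288
  RT 72: heading 288 -> 216
  PD: pen down
]
Final: pos=(8.656,6.289), heading=216, 4 segment(s) drawn

Answer: 216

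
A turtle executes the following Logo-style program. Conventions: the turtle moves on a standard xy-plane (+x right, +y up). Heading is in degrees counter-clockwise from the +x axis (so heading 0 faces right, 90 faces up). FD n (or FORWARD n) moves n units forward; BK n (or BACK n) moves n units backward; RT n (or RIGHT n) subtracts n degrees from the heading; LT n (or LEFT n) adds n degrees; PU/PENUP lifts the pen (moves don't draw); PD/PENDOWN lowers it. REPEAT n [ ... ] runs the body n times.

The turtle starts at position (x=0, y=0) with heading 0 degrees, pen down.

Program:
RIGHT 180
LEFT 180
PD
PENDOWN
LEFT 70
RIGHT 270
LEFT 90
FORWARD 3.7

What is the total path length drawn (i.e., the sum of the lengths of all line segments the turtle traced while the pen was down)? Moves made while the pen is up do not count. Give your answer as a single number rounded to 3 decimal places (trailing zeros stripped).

Executing turtle program step by step:
Start: pos=(0,0), heading=0, pen down
RT 180: heading 0 -> 180
LT 180: heading 180 -> 0
PD: pen down
PD: pen down
LT 70: heading 0 -> 70
RT 270: heading 70 -> 160
LT 90: heading 160 -> 250
FD 3.7: (0,0) -> (-1.265,-3.477) [heading=250, draw]
Final: pos=(-1.265,-3.477), heading=250, 1 segment(s) drawn

Segment lengths:
  seg 1: (0,0) -> (-1.265,-3.477), length = 3.7
Total = 3.7

Answer: 3.7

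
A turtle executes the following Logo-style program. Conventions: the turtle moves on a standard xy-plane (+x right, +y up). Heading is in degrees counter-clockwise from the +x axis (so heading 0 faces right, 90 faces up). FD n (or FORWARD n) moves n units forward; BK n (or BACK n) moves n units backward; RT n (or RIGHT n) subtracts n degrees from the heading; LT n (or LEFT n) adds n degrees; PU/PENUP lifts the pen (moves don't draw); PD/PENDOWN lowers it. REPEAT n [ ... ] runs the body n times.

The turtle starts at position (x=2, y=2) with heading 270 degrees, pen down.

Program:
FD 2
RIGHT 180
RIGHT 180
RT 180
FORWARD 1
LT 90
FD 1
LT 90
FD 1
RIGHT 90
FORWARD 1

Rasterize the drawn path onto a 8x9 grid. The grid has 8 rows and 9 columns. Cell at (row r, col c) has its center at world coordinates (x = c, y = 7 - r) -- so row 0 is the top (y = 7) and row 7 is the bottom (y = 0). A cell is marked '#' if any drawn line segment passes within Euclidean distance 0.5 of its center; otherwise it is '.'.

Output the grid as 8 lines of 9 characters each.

Answer: .........
.........
.........
.........
.........
..#......
.##......
###......

Derivation:
Segment 0: (2,2) -> (2,0)
Segment 1: (2,0) -> (2,1)
Segment 2: (2,1) -> (1,1)
Segment 3: (1,1) -> (1,-0)
Segment 4: (1,-0) -> (-0,-0)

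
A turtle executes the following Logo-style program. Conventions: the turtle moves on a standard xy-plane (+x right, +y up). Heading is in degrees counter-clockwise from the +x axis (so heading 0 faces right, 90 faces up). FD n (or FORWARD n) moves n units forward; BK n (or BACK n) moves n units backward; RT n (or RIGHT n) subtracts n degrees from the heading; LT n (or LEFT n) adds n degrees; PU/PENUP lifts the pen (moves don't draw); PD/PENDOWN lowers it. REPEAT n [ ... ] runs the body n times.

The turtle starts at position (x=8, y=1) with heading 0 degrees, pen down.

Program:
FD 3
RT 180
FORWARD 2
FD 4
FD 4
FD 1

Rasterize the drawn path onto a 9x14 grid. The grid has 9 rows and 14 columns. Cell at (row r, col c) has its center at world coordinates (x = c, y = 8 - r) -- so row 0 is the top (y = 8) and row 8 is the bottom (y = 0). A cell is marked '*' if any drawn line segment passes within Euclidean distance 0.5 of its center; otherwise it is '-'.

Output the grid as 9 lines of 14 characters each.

Answer: --------------
--------------
--------------
--------------
--------------
--------------
--------------
************--
--------------

Derivation:
Segment 0: (8,1) -> (11,1)
Segment 1: (11,1) -> (9,1)
Segment 2: (9,1) -> (5,1)
Segment 3: (5,1) -> (1,1)
Segment 4: (1,1) -> (0,1)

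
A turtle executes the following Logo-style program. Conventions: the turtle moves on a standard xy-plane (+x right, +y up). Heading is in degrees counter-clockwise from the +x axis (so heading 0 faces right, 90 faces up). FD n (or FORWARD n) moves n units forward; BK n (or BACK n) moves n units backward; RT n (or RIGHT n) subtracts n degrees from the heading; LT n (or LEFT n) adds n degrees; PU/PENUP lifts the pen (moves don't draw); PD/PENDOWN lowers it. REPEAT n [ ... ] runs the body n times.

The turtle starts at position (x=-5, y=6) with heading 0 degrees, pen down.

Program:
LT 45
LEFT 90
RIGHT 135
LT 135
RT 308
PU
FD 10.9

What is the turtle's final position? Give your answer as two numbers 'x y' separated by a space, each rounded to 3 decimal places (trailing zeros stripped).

Executing turtle program step by step:
Start: pos=(-5,6), heading=0, pen down
LT 45: heading 0 -> 45
LT 90: heading 45 -> 135
RT 135: heading 135 -> 0
LT 135: heading 0 -> 135
RT 308: heading 135 -> 187
PU: pen up
FD 10.9: (-5,6) -> (-15.819,4.672) [heading=187, move]
Final: pos=(-15.819,4.672), heading=187, 0 segment(s) drawn

Answer: -15.819 4.672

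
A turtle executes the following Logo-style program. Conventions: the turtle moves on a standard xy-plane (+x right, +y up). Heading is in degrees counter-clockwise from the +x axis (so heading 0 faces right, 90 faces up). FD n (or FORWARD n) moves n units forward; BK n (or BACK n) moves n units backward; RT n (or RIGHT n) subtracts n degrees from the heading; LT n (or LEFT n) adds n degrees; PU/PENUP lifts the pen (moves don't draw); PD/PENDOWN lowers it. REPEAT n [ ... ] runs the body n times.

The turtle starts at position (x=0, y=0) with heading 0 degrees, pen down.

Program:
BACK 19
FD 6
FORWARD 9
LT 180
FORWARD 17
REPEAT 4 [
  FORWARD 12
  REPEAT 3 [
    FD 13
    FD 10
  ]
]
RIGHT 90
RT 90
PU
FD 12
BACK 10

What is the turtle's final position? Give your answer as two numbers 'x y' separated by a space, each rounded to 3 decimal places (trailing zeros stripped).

Executing turtle program step by step:
Start: pos=(0,0), heading=0, pen down
BK 19: (0,0) -> (-19,0) [heading=0, draw]
FD 6: (-19,0) -> (-13,0) [heading=0, draw]
FD 9: (-13,0) -> (-4,0) [heading=0, draw]
LT 180: heading 0 -> 180
FD 17: (-4,0) -> (-21,0) [heading=180, draw]
REPEAT 4 [
  -- iteration 1/4 --
  FD 12: (-21,0) -> (-33,0) [heading=180, draw]
  REPEAT 3 [
    -- iteration 1/3 --
    FD 13: (-33,0) -> (-46,0) [heading=180, draw]
    FD 10: (-46,0) -> (-56,0) [heading=180, draw]
    -- iteration 2/3 --
    FD 13: (-56,0) -> (-69,0) [heading=180, draw]
    FD 10: (-69,0) -> (-79,0) [heading=180, draw]
    -- iteration 3/3 --
    FD 13: (-79,0) -> (-92,0) [heading=180, draw]
    FD 10: (-92,0) -> (-102,0) [heading=180, draw]
  ]
  -- iteration 2/4 --
  FD 12: (-102,0) -> (-114,0) [heading=180, draw]
  REPEAT 3 [
    -- iteration 1/3 --
    FD 13: (-114,0) -> (-127,0) [heading=180, draw]
    FD 10: (-127,0) -> (-137,0) [heading=180, draw]
    -- iteration 2/3 --
    FD 13: (-137,0) -> (-150,0) [heading=180, draw]
    FD 10: (-150,0) -> (-160,0) [heading=180, draw]
    -- iteration 3/3 --
    FD 13: (-160,0) -> (-173,0) [heading=180, draw]
    FD 10: (-173,0) -> (-183,0) [heading=180, draw]
  ]
  -- iteration 3/4 --
  FD 12: (-183,0) -> (-195,0) [heading=180, draw]
  REPEAT 3 [
    -- iteration 1/3 --
    FD 13: (-195,0) -> (-208,0) [heading=180, draw]
    FD 10: (-208,0) -> (-218,0) [heading=180, draw]
    -- iteration 2/3 --
    FD 13: (-218,0) -> (-231,0) [heading=180, draw]
    FD 10: (-231,0) -> (-241,0) [heading=180, draw]
    -- iteration 3/3 --
    FD 13: (-241,0) -> (-254,0) [heading=180, draw]
    FD 10: (-254,0) -> (-264,0) [heading=180, draw]
  ]
  -- iteration 4/4 --
  FD 12: (-264,0) -> (-276,0) [heading=180, draw]
  REPEAT 3 [
    -- iteration 1/3 --
    FD 13: (-276,0) -> (-289,0) [heading=180, draw]
    FD 10: (-289,0) -> (-299,0) [heading=180, draw]
    -- iteration 2/3 --
    FD 13: (-299,0) -> (-312,0) [heading=180, draw]
    FD 10: (-312,0) -> (-322,0) [heading=180, draw]
    -- iteration 3/3 --
    FD 13: (-322,0) -> (-335,0) [heading=180, draw]
    FD 10: (-335,0) -> (-345,0) [heading=180, draw]
  ]
]
RT 90: heading 180 -> 90
RT 90: heading 90 -> 0
PU: pen up
FD 12: (-345,0) -> (-333,0) [heading=0, move]
BK 10: (-333,0) -> (-343,0) [heading=0, move]
Final: pos=(-343,0), heading=0, 32 segment(s) drawn

Answer: -343 0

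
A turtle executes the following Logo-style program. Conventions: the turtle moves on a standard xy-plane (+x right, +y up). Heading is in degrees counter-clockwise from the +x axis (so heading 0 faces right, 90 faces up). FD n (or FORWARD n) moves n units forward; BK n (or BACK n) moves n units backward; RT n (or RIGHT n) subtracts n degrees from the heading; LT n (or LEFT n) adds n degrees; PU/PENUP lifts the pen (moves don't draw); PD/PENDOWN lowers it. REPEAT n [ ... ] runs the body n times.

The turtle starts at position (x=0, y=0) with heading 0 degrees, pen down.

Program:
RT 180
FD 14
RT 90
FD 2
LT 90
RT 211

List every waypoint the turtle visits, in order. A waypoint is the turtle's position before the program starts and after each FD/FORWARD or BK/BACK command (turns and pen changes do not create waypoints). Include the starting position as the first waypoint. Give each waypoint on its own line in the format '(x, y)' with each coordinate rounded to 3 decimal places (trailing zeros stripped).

Executing turtle program step by step:
Start: pos=(0,0), heading=0, pen down
RT 180: heading 0 -> 180
FD 14: (0,0) -> (-14,0) [heading=180, draw]
RT 90: heading 180 -> 90
FD 2: (-14,0) -> (-14,2) [heading=90, draw]
LT 90: heading 90 -> 180
RT 211: heading 180 -> 329
Final: pos=(-14,2), heading=329, 2 segment(s) drawn
Waypoints (3 total):
(0, 0)
(-14, 0)
(-14, 2)

Answer: (0, 0)
(-14, 0)
(-14, 2)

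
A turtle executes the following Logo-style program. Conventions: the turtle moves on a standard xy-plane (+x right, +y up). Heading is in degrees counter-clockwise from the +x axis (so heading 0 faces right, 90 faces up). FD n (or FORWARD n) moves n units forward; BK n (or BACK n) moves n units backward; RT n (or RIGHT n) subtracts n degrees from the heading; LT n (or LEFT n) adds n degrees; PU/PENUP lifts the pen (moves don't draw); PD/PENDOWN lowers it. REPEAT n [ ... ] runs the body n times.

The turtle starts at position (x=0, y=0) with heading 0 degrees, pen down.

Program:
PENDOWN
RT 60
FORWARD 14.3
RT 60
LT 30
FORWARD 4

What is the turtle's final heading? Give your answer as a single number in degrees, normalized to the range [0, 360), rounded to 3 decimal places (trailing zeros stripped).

Answer: 270

Derivation:
Executing turtle program step by step:
Start: pos=(0,0), heading=0, pen down
PD: pen down
RT 60: heading 0 -> 300
FD 14.3: (0,0) -> (7.15,-12.384) [heading=300, draw]
RT 60: heading 300 -> 240
LT 30: heading 240 -> 270
FD 4: (7.15,-12.384) -> (7.15,-16.384) [heading=270, draw]
Final: pos=(7.15,-16.384), heading=270, 2 segment(s) drawn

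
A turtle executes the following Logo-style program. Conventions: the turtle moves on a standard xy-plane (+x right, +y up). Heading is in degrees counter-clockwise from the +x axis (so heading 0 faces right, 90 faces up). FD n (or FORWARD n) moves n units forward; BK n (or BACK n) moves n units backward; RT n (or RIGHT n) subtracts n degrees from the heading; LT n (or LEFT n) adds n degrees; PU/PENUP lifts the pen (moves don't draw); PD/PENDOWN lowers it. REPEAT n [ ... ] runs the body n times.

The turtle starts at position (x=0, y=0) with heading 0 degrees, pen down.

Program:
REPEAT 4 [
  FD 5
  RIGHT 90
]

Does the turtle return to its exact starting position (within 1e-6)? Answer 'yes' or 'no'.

Answer: yes

Derivation:
Executing turtle program step by step:
Start: pos=(0,0), heading=0, pen down
REPEAT 4 [
  -- iteration 1/4 --
  FD 5: (0,0) -> (5,0) [heading=0, draw]
  RT 90: heading 0 -> 270
  -- iteration 2/4 --
  FD 5: (5,0) -> (5,-5) [heading=270, draw]
  RT 90: heading 270 -> 180
  -- iteration 3/4 --
  FD 5: (5,-5) -> (0,-5) [heading=180, draw]
  RT 90: heading 180 -> 90
  -- iteration 4/4 --
  FD 5: (0,-5) -> (0,0) [heading=90, draw]
  RT 90: heading 90 -> 0
]
Final: pos=(0,0), heading=0, 4 segment(s) drawn

Start position: (0, 0)
Final position: (0, 0)
Distance = 0; < 1e-6 -> CLOSED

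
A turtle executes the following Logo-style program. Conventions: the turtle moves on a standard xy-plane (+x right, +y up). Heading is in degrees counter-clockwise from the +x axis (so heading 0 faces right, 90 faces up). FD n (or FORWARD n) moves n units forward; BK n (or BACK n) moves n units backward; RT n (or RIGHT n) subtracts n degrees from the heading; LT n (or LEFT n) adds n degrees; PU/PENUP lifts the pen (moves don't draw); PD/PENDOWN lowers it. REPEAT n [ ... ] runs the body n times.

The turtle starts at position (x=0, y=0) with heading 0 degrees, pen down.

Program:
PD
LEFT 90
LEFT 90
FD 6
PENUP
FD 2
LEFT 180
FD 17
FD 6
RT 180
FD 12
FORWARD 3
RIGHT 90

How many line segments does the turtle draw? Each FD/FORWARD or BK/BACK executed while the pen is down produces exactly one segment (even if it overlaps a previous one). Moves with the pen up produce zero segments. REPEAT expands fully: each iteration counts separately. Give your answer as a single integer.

Answer: 1

Derivation:
Executing turtle program step by step:
Start: pos=(0,0), heading=0, pen down
PD: pen down
LT 90: heading 0 -> 90
LT 90: heading 90 -> 180
FD 6: (0,0) -> (-6,0) [heading=180, draw]
PU: pen up
FD 2: (-6,0) -> (-8,0) [heading=180, move]
LT 180: heading 180 -> 0
FD 17: (-8,0) -> (9,0) [heading=0, move]
FD 6: (9,0) -> (15,0) [heading=0, move]
RT 180: heading 0 -> 180
FD 12: (15,0) -> (3,0) [heading=180, move]
FD 3: (3,0) -> (0,0) [heading=180, move]
RT 90: heading 180 -> 90
Final: pos=(0,0), heading=90, 1 segment(s) drawn
Segments drawn: 1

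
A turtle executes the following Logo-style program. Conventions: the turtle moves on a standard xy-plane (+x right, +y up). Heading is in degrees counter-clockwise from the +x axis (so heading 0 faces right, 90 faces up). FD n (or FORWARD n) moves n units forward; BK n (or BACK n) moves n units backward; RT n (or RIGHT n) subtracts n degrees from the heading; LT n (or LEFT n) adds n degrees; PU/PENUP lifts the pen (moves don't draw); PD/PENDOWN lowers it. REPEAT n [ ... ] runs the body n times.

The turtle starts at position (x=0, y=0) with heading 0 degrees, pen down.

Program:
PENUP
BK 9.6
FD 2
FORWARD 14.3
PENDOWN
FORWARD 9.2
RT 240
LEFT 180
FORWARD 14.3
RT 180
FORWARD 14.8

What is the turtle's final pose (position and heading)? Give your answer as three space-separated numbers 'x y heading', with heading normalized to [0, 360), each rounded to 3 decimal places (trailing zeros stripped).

Executing turtle program step by step:
Start: pos=(0,0), heading=0, pen down
PU: pen up
BK 9.6: (0,0) -> (-9.6,0) [heading=0, move]
FD 2: (-9.6,0) -> (-7.6,0) [heading=0, move]
FD 14.3: (-7.6,0) -> (6.7,0) [heading=0, move]
PD: pen down
FD 9.2: (6.7,0) -> (15.9,0) [heading=0, draw]
RT 240: heading 0 -> 120
LT 180: heading 120 -> 300
FD 14.3: (15.9,0) -> (23.05,-12.384) [heading=300, draw]
RT 180: heading 300 -> 120
FD 14.8: (23.05,-12.384) -> (15.65,0.433) [heading=120, draw]
Final: pos=(15.65,0.433), heading=120, 3 segment(s) drawn

Answer: 15.65 0.433 120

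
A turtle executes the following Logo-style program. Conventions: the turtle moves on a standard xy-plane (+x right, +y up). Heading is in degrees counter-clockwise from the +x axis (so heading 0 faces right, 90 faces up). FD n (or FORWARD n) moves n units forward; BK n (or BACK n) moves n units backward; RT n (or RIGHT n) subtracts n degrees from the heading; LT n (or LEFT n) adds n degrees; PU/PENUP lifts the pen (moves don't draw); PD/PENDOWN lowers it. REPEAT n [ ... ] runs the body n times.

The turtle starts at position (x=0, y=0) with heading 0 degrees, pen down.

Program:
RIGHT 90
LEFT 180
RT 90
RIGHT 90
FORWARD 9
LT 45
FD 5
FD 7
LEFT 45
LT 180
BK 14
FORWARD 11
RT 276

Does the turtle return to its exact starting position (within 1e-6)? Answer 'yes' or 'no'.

Executing turtle program step by step:
Start: pos=(0,0), heading=0, pen down
RT 90: heading 0 -> 270
LT 180: heading 270 -> 90
RT 90: heading 90 -> 0
RT 90: heading 0 -> 270
FD 9: (0,0) -> (0,-9) [heading=270, draw]
LT 45: heading 270 -> 315
FD 5: (0,-9) -> (3.536,-12.536) [heading=315, draw]
FD 7: (3.536,-12.536) -> (8.485,-17.485) [heading=315, draw]
LT 45: heading 315 -> 0
LT 180: heading 0 -> 180
BK 14: (8.485,-17.485) -> (22.485,-17.485) [heading=180, draw]
FD 11: (22.485,-17.485) -> (11.485,-17.485) [heading=180, draw]
RT 276: heading 180 -> 264
Final: pos=(11.485,-17.485), heading=264, 5 segment(s) drawn

Start position: (0, 0)
Final position: (11.485, -17.485)
Distance = 20.92; >= 1e-6 -> NOT closed

Answer: no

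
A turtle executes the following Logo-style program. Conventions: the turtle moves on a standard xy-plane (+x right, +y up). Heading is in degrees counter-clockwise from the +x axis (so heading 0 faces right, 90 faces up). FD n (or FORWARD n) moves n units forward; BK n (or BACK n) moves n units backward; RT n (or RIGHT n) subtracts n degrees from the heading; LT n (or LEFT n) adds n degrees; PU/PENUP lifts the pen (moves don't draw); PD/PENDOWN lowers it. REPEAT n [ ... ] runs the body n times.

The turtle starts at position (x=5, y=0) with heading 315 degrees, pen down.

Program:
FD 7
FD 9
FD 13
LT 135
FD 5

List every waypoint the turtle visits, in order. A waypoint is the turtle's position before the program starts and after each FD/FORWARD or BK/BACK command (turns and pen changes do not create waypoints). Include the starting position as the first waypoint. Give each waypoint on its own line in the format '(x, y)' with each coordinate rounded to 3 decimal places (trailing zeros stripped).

Executing turtle program step by step:
Start: pos=(5,0), heading=315, pen down
FD 7: (5,0) -> (9.95,-4.95) [heading=315, draw]
FD 9: (9.95,-4.95) -> (16.314,-11.314) [heading=315, draw]
FD 13: (16.314,-11.314) -> (25.506,-20.506) [heading=315, draw]
LT 135: heading 315 -> 90
FD 5: (25.506,-20.506) -> (25.506,-15.506) [heading=90, draw]
Final: pos=(25.506,-15.506), heading=90, 4 segment(s) drawn
Waypoints (5 total):
(5, 0)
(9.95, -4.95)
(16.314, -11.314)
(25.506, -20.506)
(25.506, -15.506)

Answer: (5, 0)
(9.95, -4.95)
(16.314, -11.314)
(25.506, -20.506)
(25.506, -15.506)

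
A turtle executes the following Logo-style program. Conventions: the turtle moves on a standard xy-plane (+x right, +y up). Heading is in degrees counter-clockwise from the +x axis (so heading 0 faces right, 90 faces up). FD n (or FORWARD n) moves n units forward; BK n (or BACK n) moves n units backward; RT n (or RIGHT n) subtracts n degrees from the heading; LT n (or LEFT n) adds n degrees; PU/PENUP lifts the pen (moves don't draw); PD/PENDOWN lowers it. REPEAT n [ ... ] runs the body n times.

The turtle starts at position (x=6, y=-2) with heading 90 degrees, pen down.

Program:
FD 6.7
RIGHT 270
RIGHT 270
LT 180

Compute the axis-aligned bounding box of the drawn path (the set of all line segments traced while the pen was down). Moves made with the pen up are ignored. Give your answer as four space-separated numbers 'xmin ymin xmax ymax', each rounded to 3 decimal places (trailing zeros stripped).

Executing turtle program step by step:
Start: pos=(6,-2), heading=90, pen down
FD 6.7: (6,-2) -> (6,4.7) [heading=90, draw]
RT 270: heading 90 -> 180
RT 270: heading 180 -> 270
LT 180: heading 270 -> 90
Final: pos=(6,4.7), heading=90, 1 segment(s) drawn

Segment endpoints: x in {6}, y in {-2, 4.7}
xmin=6, ymin=-2, xmax=6, ymax=4.7

Answer: 6 -2 6 4.7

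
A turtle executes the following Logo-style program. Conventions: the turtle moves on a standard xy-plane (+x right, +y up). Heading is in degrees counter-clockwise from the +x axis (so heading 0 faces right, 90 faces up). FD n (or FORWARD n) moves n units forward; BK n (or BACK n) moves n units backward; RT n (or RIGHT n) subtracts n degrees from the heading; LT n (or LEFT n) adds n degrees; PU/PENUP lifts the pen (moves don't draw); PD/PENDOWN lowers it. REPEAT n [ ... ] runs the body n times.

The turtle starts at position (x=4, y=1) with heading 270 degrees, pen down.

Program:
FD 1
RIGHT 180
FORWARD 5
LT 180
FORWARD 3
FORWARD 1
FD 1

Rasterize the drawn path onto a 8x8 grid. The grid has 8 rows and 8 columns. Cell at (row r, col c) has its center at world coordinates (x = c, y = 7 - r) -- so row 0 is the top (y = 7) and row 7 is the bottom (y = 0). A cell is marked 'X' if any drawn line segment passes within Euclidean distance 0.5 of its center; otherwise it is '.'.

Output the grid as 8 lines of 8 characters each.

Segment 0: (4,1) -> (4,0)
Segment 1: (4,0) -> (4,5)
Segment 2: (4,5) -> (4,2)
Segment 3: (4,2) -> (4,1)
Segment 4: (4,1) -> (4,0)

Answer: ........
........
....X...
....X...
....X...
....X...
....X...
....X...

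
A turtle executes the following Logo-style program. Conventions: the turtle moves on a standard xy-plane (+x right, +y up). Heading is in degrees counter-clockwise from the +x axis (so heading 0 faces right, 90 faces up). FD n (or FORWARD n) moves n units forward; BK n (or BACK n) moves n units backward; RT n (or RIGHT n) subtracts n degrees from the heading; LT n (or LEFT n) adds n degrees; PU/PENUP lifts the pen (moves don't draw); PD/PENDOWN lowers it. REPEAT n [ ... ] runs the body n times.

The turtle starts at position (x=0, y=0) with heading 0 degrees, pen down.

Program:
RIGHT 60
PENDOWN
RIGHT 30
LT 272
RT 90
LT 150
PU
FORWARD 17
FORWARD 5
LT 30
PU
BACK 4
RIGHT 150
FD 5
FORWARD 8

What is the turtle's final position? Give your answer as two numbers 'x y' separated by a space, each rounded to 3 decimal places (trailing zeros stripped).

Executing turtle program step by step:
Start: pos=(0,0), heading=0, pen down
RT 60: heading 0 -> 300
PD: pen down
RT 30: heading 300 -> 270
LT 272: heading 270 -> 182
RT 90: heading 182 -> 92
LT 150: heading 92 -> 242
PU: pen up
FD 17: (0,0) -> (-7.981,-15.01) [heading=242, move]
FD 5: (-7.981,-15.01) -> (-10.328,-19.425) [heading=242, move]
LT 30: heading 242 -> 272
PU: pen up
BK 4: (-10.328,-19.425) -> (-10.468,-15.427) [heading=272, move]
RT 150: heading 272 -> 122
FD 5: (-10.468,-15.427) -> (-13.118,-11.187) [heading=122, move]
FD 8: (-13.118,-11.187) -> (-17.357,-4.403) [heading=122, move]
Final: pos=(-17.357,-4.403), heading=122, 0 segment(s) drawn

Answer: -17.357 -4.403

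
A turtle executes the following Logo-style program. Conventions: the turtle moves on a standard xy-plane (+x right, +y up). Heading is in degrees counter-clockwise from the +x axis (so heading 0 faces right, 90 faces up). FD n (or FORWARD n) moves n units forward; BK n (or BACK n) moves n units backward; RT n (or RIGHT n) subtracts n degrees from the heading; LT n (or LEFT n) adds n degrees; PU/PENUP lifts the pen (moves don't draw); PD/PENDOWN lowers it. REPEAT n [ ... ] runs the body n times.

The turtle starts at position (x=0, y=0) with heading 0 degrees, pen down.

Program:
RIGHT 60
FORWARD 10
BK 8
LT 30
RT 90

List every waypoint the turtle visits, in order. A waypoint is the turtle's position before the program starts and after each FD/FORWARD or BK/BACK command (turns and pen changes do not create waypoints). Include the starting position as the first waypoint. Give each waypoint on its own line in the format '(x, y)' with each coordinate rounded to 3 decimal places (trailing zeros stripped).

Answer: (0, 0)
(5, -8.66)
(1, -1.732)

Derivation:
Executing turtle program step by step:
Start: pos=(0,0), heading=0, pen down
RT 60: heading 0 -> 300
FD 10: (0,0) -> (5,-8.66) [heading=300, draw]
BK 8: (5,-8.66) -> (1,-1.732) [heading=300, draw]
LT 30: heading 300 -> 330
RT 90: heading 330 -> 240
Final: pos=(1,-1.732), heading=240, 2 segment(s) drawn
Waypoints (3 total):
(0, 0)
(5, -8.66)
(1, -1.732)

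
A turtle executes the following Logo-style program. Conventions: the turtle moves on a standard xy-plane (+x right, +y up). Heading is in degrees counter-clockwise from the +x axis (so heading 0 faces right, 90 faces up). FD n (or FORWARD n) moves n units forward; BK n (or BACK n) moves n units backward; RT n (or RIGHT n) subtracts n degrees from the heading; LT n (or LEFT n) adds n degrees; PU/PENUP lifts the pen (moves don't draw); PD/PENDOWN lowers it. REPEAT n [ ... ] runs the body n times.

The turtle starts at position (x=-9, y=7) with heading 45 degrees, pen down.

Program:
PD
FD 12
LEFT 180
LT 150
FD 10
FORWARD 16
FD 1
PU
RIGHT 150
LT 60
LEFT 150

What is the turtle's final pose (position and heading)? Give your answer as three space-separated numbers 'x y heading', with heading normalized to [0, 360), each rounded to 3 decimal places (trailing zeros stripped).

Answer: 25.565 22.473 75

Derivation:
Executing turtle program step by step:
Start: pos=(-9,7), heading=45, pen down
PD: pen down
FD 12: (-9,7) -> (-0.515,15.485) [heading=45, draw]
LT 180: heading 45 -> 225
LT 150: heading 225 -> 15
FD 10: (-0.515,15.485) -> (9.145,18.073) [heading=15, draw]
FD 16: (9.145,18.073) -> (24.599,22.215) [heading=15, draw]
FD 1: (24.599,22.215) -> (25.565,22.473) [heading=15, draw]
PU: pen up
RT 150: heading 15 -> 225
LT 60: heading 225 -> 285
LT 150: heading 285 -> 75
Final: pos=(25.565,22.473), heading=75, 4 segment(s) drawn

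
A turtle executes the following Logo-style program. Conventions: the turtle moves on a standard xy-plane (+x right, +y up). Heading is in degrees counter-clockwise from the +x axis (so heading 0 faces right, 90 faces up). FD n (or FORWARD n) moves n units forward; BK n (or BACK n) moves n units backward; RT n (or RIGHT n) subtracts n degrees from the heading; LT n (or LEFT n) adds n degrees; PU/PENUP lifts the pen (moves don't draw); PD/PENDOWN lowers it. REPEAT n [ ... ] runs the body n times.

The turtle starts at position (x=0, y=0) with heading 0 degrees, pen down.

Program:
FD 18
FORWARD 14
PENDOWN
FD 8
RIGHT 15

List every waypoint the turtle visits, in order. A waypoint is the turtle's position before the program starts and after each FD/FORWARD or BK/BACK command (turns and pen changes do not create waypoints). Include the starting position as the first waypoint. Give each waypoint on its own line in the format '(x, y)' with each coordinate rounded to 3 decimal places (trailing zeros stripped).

Executing turtle program step by step:
Start: pos=(0,0), heading=0, pen down
FD 18: (0,0) -> (18,0) [heading=0, draw]
FD 14: (18,0) -> (32,0) [heading=0, draw]
PD: pen down
FD 8: (32,0) -> (40,0) [heading=0, draw]
RT 15: heading 0 -> 345
Final: pos=(40,0), heading=345, 3 segment(s) drawn
Waypoints (4 total):
(0, 0)
(18, 0)
(32, 0)
(40, 0)

Answer: (0, 0)
(18, 0)
(32, 0)
(40, 0)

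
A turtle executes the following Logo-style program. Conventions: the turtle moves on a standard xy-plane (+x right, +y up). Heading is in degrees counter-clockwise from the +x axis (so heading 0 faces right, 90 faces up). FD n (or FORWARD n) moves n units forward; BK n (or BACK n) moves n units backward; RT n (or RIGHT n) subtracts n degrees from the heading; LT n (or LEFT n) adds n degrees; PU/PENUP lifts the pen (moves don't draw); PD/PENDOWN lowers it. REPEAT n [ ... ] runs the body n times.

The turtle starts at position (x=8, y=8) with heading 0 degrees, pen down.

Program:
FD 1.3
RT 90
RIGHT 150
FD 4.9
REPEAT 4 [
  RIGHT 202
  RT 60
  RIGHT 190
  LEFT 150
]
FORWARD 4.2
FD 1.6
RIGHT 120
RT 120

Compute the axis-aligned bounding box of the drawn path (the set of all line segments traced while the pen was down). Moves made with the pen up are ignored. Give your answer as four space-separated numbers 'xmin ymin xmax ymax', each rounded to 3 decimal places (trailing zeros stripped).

Answer: 6.85 8 12.594 12.244

Derivation:
Executing turtle program step by step:
Start: pos=(8,8), heading=0, pen down
FD 1.3: (8,8) -> (9.3,8) [heading=0, draw]
RT 90: heading 0 -> 270
RT 150: heading 270 -> 120
FD 4.9: (9.3,8) -> (6.85,12.244) [heading=120, draw]
REPEAT 4 [
  -- iteration 1/4 --
  RT 202: heading 120 -> 278
  RT 60: heading 278 -> 218
  RT 190: heading 218 -> 28
  LT 150: heading 28 -> 178
  -- iteration 2/4 --
  RT 202: heading 178 -> 336
  RT 60: heading 336 -> 276
  RT 190: heading 276 -> 86
  LT 150: heading 86 -> 236
  -- iteration 3/4 --
  RT 202: heading 236 -> 34
  RT 60: heading 34 -> 334
  RT 190: heading 334 -> 144
  LT 150: heading 144 -> 294
  -- iteration 4/4 --
  RT 202: heading 294 -> 92
  RT 60: heading 92 -> 32
  RT 190: heading 32 -> 202
  LT 150: heading 202 -> 352
]
FD 4.2: (6.85,12.244) -> (11.009,11.659) [heading=352, draw]
FD 1.6: (11.009,11.659) -> (12.594,11.436) [heading=352, draw]
RT 120: heading 352 -> 232
RT 120: heading 232 -> 112
Final: pos=(12.594,11.436), heading=112, 4 segment(s) drawn

Segment endpoints: x in {6.85, 8, 9.3, 11.009, 12.594}, y in {8, 11.436, 11.659, 12.244}
xmin=6.85, ymin=8, xmax=12.594, ymax=12.244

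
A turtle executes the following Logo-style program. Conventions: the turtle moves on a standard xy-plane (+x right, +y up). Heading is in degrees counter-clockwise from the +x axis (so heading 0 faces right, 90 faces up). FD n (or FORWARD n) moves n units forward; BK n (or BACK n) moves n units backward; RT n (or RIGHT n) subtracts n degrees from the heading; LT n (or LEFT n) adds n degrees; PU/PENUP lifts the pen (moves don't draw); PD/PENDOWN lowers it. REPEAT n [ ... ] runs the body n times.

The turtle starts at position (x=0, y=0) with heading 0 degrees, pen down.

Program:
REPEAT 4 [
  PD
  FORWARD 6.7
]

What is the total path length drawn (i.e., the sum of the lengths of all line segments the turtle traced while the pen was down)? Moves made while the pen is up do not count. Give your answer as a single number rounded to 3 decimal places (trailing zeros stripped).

Executing turtle program step by step:
Start: pos=(0,0), heading=0, pen down
REPEAT 4 [
  -- iteration 1/4 --
  PD: pen down
  FD 6.7: (0,0) -> (6.7,0) [heading=0, draw]
  -- iteration 2/4 --
  PD: pen down
  FD 6.7: (6.7,0) -> (13.4,0) [heading=0, draw]
  -- iteration 3/4 --
  PD: pen down
  FD 6.7: (13.4,0) -> (20.1,0) [heading=0, draw]
  -- iteration 4/4 --
  PD: pen down
  FD 6.7: (20.1,0) -> (26.8,0) [heading=0, draw]
]
Final: pos=(26.8,0), heading=0, 4 segment(s) drawn

Segment lengths:
  seg 1: (0,0) -> (6.7,0), length = 6.7
  seg 2: (6.7,0) -> (13.4,0), length = 6.7
  seg 3: (13.4,0) -> (20.1,0), length = 6.7
  seg 4: (20.1,0) -> (26.8,0), length = 6.7
Total = 26.8

Answer: 26.8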